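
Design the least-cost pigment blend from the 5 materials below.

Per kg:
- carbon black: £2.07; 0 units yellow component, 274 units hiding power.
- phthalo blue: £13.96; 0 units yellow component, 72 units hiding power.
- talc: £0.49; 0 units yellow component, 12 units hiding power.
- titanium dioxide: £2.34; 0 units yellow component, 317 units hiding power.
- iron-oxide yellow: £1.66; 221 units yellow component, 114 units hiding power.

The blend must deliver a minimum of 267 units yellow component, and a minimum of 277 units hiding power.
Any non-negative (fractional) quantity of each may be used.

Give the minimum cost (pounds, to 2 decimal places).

Let x1 = kg of carbon black, x2 = kg of phthalo blue, x3 = kg of talc, x4 = kg of titanium dioxide, x5 = kg of iron-oxide yellow.
Minimise 2.07x1 + 13.96x2 + 0.49x3 + 2.34x4 + 1.66x5 with:
  221x5 ≥ 267   (yellow component)
  274x1 + 72x2 + 12x3 + 317x4 + 114x5 ≥ 277   (hiding power)
  x1, x2, x3, x4, x5 ≥ 0.
The minimum-cost mix takes nothing from carbon black, phthalo blue, talc — only titanium dioxide, iron-oxide yellow. There the yellow component and hiding power constraints are tight.
Optimal quantities: titanium dioxide = 0.4393 kg, iron-oxide yellow = 1.208 kg.
Objective = 2.34·0.4393 + 1.66·1.208 = 3.0332.

£3.03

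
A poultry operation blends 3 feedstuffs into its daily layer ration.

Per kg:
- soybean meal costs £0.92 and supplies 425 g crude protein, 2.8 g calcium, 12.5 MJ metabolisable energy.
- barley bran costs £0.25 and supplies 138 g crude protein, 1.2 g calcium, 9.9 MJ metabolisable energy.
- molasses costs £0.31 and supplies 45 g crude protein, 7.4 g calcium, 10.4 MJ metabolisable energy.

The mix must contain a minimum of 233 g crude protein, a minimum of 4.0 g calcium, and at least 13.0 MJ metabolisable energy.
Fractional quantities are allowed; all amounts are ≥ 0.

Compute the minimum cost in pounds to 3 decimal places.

£0.486

Let x1 = kg of soybean meal, x2 = kg of barley bran, x3 = kg of molasses.
Minimize 0.92x1 + 0.25x2 + 0.31x3 s.t.:
  425x1 + 138x2 + 45x3 ≥ 233   (crude protein)
  2.8x1 + 1.2x2 + 7.4x3 ≥ 4   (calcium)
  12.5x1 + 9.9x2 + 10.4x3 ≥ 13   (metabolisable energy)
  x1, x2, x3 ≥ 0.
The optimal basis is {barley bran, molasses}; soybean meal drops out. There the crude protein and calcium constraints are tight.
So barley bran = 1.5966 kg, molasses = 0.28164 kg.
Cost = 0.25·1.5966 + 0.31·0.28164 = 0.48646.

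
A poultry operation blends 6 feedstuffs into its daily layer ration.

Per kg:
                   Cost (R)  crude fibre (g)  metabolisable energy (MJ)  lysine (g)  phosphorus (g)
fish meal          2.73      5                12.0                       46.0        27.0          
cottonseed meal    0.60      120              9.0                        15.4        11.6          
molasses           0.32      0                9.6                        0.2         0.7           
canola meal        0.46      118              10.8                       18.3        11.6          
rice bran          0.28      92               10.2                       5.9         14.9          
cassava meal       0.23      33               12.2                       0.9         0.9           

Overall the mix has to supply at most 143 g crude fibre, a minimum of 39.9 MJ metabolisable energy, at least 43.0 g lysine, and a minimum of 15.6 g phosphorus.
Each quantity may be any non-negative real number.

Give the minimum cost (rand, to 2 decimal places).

Let x1 = kg of fish meal, x2 = kg of cottonseed meal, x3 = kg of molasses, x4 = kg of canola meal, x5 = kg of rice bran, x6 = kg of cassava meal.
Minimise 2.73x1 + 0.6x2 + 0.32x3 + 0.46x4 + 0.28x5 + 0.23x6 s.t.:
  5x1 + 120x2 + 118x4 + 92x5 + 33x6 ≤ 143   (crude fibre)
  12x1 + 9x2 + 9.6x3 + 10.8x4 + 10.2x5 + 12.2x6 ≥ 39.9   (metabolisable energy)
  46x1 + 15.4x2 + 0.2x3 + 18.3x4 + 5.9x5 + 0.9x6 ≥ 43   (lysine)
  27x1 + 11.6x2 + 0.7x3 + 11.6x4 + 14.9x5 + 0.9x6 ≥ 15.6   (phosphorus)
  x1, x2, x3, x4, x5, x6 ≥ 0.
The minimum-cost mix takes nothing from cottonseed meal, rice bran, cassava meal — only fish meal, molasses, canola meal. There the crude fibre, metabolisable energy, lysine constraints are tight.
Optimal quantities: fish meal = 0.4505 kg, molasses = 2.251 kg, canola meal = 1.193 kg.
Total cost: 2.73·0.4505 + 0.32·2.251 + 0.46·1.193 = 2.4990.

R2.50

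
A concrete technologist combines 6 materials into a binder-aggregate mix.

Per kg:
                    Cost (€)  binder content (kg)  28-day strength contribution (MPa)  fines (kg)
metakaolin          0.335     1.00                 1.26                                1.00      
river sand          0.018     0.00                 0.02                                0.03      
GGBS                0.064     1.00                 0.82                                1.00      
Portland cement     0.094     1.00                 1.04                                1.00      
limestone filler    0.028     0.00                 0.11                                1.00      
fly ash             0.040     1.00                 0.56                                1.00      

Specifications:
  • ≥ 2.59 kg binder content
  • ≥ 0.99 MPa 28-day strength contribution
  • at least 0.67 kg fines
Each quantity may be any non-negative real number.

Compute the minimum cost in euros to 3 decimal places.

Let x1 = kg of metakaolin, x2 = kg of river sand, x3 = kg of GGBS, x4 = kg of Portland cement, x5 = kg of limestone filler, x6 = kg of fly ash.
Minimise 0.335x1 + 0.018x2 + 0.064x3 + 0.094x4 + 0.028x5 + 0.04x6 subject to:
  1x1 + 1x3 + 1x4 + 1x6 ≥ 2.59   (binder content)
  1.26x1 + 0.02x2 + 0.82x3 + 1.04x4 + 0.11x5 + 0.56x6 ≥ 0.99   (28-day strength contribution)
  1x1 + 0.03x2 + 1x3 + 1x4 + 1x5 + 1x6 ≥ 0.67   (fines)
  x1, x2, x3, x4, x5, x6 ≥ 0.
The optimal basis is {fly ash}; metakaolin, river sand, GGBS, Portland cement, limestone filler drop out. Binding constraint: binder content.
Solving gives x6 = 2.59.
Cost = 0.04·2.59 = 0.10360.

€0.104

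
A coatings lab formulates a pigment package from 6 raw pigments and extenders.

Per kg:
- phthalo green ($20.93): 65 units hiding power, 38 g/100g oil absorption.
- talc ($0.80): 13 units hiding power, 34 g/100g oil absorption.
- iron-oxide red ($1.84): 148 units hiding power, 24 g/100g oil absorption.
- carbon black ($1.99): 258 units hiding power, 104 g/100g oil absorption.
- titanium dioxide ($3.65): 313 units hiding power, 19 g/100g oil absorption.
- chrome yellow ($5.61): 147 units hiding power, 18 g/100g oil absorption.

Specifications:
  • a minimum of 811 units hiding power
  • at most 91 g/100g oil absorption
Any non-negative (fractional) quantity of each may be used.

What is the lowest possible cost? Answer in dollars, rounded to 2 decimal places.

Set it up as a linear program. Let x1 = kg of phthalo green, x2 = kg of talc, x3 = kg of iron-oxide red, x4 = kg of carbon black, x5 = kg of titanium dioxide, x6 = kg of chrome yellow.
Minimize 20.93x1 + 0.8x2 + 1.84x3 + 1.99x4 + 3.65x5 + 5.61x6 s.t.:
  65x1 + 13x2 + 148x3 + 258x4 + 313x5 + 147x6 ≥ 811   (hiding power)
  38x1 + 34x2 + 24x3 + 104x4 + 19x5 + 18x6 ≤ 91   (oil absorption)
  x1, x2, x3, x4, x5, x6 ≥ 0.
The cheapest feasible vertex uses only carbon black, titanium dioxide; phthalo green, talc, iron-oxide red, chrome yellow are not used. There the hiding power and oil absorption constraints are tight.
That vertex is x4 = 0.47284, x5 = 2.2013.
Objective = 1.99·0.47284 + 3.65·2.2013 = 8.9757.

$8.98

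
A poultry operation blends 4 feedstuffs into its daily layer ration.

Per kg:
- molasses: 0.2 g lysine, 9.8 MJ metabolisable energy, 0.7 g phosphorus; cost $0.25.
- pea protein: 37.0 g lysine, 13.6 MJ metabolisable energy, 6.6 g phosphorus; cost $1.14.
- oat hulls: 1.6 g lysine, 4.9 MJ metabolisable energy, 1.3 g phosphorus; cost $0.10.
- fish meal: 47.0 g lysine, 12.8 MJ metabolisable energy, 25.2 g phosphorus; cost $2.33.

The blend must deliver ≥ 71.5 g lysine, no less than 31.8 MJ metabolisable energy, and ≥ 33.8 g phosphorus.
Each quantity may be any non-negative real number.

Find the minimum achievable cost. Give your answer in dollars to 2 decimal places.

$3.25

This is a linear program. Let x1 = kg of molasses, x2 = kg of pea protein, x3 = kg of oat hulls, x4 = kg of fish meal.
Minimize 0.25x1 + 1.14x2 + 0.1x3 + 2.33x4 with:
  0.2x1 + 37x2 + 1.6x3 + 47x4 ≥ 71.5   (lysine)
  9.8x1 + 13.6x2 + 4.9x3 + 12.8x4 ≥ 31.8   (metabolisable energy)
  0.7x1 + 6.6x2 + 1.3x3 + 25.2x4 ≥ 33.8   (phosphorus)
  x1, x2, x3, x4 ≥ 0.
At the optimum only pea protein, oat hulls are positive (molasses, fish meal = 0). Binding constraints: lysine and phosphorus.
Optimal quantities: pea protein = 1.035 kg, oat hulls = 20.74 kg.
Total cost: 1.14·1.035 + 0.1·20.74 = 3.2539.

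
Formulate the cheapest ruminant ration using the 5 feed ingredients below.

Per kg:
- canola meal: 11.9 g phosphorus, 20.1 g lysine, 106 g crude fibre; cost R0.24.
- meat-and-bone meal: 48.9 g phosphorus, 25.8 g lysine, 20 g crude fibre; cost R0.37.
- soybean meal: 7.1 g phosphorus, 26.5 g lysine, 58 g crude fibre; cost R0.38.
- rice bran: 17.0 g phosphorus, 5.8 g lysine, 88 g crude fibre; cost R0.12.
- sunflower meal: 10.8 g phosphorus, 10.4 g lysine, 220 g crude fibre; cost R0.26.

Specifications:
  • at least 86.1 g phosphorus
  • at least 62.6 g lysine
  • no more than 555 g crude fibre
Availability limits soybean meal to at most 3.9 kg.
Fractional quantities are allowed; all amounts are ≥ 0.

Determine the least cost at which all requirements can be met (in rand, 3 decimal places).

This is a linear program. Let x1 = kg of canola meal, x2 = kg of meat-and-bone meal, x3 = kg of soybean meal, x4 = kg of rice bran, x5 = kg of sunflower meal.
min 0.24x1 + 0.37x2 + 0.38x3 + 0.12x4 + 0.26x5 subject to:
  11.9x1 + 48.9x2 + 7.1x3 + 17x4 + 10.8x5 ≥ 86.1   (phosphorus)
  20.1x1 + 25.8x2 + 26.5x3 + 5.8x4 + 10.4x5 ≥ 62.6   (lysine)
  106x1 + 20x2 + 58x3 + 88x4 + 220x5 ≤ 555   (crude fibre)
  x3 ≤ 3.9
  x1, x2, x3, x4, x5 ≥ 0.
The minimum-cost mix takes nothing from soybean meal, rice bran, sunflower meal — only canola meal, meat-and-bone meal. There the phosphorus and lysine constraints are tight.
Solving gives x1 = 1.242, x2 = 1.458.
Total cost: 0.24·1.242 + 0.37·1.458 = 0.83754.

R0.838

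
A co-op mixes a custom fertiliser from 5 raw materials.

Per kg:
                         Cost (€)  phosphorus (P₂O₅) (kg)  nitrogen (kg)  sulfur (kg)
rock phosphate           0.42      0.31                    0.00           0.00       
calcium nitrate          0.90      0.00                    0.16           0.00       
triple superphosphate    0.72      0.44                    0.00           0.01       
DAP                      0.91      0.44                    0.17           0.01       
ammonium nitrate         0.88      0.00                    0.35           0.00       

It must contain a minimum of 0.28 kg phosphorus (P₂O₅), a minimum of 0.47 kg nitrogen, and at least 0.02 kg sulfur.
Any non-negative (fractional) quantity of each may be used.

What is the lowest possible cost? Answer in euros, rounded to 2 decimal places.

Treat it as an LP. Let x1 = kg of rock phosphate, x2 = kg of calcium nitrate, x3 = kg of triple superphosphate, x4 = kg of DAP, x5 = kg of ammonium nitrate.
Minimize 0.42x1 + 0.9x2 + 0.72x3 + 0.91x4 + 0.88x5 with:
  0.31x1 + 0.44x3 + 0.44x4 ≥ 0.28   (phosphorus (P₂O₅))
  0.16x2 + 0.17x4 + 0.35x5 ≥ 0.47   (nitrogen)
  0.01x3 + 0.01x4 ≥ 0.02   (sulfur)
  x1, x2, x3, x4, x5 ≥ 0.
The cheapest feasible vertex uses only DAP, ammonium nitrate; rock phosphate, calcium nitrate, triple superphosphate are not used. There the nitrogen and sulfur constraints are tight.
So DAP = 2 kg, ammonium nitrate = 0.3714 kg.
Hence cost = 0.91·2 + 0.88·0.3714 = €2.1468.

€2.15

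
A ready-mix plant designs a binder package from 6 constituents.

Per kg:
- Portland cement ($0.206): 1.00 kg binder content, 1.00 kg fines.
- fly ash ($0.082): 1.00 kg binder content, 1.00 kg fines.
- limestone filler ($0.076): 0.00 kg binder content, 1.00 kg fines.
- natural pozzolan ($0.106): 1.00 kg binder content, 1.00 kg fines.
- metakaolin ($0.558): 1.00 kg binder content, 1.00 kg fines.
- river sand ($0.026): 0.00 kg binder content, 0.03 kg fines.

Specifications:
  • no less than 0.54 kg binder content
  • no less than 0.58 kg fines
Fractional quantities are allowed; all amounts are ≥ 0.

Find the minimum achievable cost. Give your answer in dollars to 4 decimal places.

$0.0473

Let x1 = kg of Portland cement, x2 = kg of fly ash, x3 = kg of limestone filler, x4 = kg of natural pozzolan, x5 = kg of metakaolin, x6 = kg of river sand.
Minimize 0.206x1 + 0.082x2 + 0.076x3 + 0.106x4 + 0.558x5 + 0.026x6 s.t.:
  1x1 + 1x2 + 1x4 + 1x5 ≥ 0.54   (binder content)
  1x1 + 1x2 + 1x3 + 1x4 + 1x5 + 0.03x6 ≥ 0.58   (fines)
  x1, x2, x3, x4, x5, x6 ≥ 0.
The optimal basis is {fly ash, limestone filler}; Portland cement, natural pozzolan, metakaolin, river sand drop out. Binding constraints: binder content and fines.
So fly ash = 0.54 kg, limestone filler = 0.04 kg.
Total cost: 0.082·0.54 + 0.076·0.04 = 0.047320.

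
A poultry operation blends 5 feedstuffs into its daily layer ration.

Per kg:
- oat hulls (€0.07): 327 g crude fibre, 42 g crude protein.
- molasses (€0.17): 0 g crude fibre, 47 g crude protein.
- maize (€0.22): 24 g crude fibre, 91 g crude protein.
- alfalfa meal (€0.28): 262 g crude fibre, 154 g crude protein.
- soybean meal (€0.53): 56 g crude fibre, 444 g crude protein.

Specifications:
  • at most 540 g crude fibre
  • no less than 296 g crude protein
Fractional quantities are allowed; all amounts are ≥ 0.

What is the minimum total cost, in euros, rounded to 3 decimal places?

Set it up as a linear program. Let x1 = kg of oat hulls, x2 = kg of molasses, x3 = kg of maize, x4 = kg of alfalfa meal, x5 = kg of soybean meal.
Minimize 0.07x1 + 0.17x2 + 0.22x3 + 0.28x4 + 0.53x5 s.t.:
  327x1 + 24x3 + 262x4 + 56x5 ≤ 540   (crude fibre)
  42x1 + 47x2 + 91x3 + 154x4 + 444x5 ≥ 296   (crude protein)
  x1, x2, x3, x4, x5 ≥ 0.
The minimum-cost mix takes nothing from oat hulls, molasses, maize, alfalfa meal — only soybean meal. There the crude protein constraint is tight.
That vertex is x5 = 0.6667.
Hence cost = 0.53·0.6667 = €0.35335.

€0.353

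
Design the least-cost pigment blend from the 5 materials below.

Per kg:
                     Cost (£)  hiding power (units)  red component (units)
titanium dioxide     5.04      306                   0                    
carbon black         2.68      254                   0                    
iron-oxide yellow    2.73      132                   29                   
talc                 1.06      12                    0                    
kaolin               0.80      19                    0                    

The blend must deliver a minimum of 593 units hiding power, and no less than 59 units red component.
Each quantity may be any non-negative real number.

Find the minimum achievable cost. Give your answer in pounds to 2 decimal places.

This is a linear program. Let x1 = kg of titanium dioxide, x2 = kg of carbon black, x3 = kg of iron-oxide yellow, x4 = kg of talc, x5 = kg of kaolin.
Minimise 5.04x1 + 2.68x2 + 2.73x3 + 1.06x4 + 0.8x5 s.t.:
  306x1 + 254x2 + 132x3 + 12x4 + 19x5 ≥ 593   (hiding power)
  29x3 ≥ 59   (red component)
  x1, x2, x3, x4, x5 ≥ 0.
The cheapest feasible vertex uses only carbon black, iron-oxide yellow; titanium dioxide, talc, kaolin are not used. There the hiding power and red component constraints are tight.
Optimal quantities: carbon black = 1.277 kg, iron-oxide yellow = 2.034 kg.
Total cost: 2.68·1.277 + 2.73·2.034 = 8.9752.

£8.98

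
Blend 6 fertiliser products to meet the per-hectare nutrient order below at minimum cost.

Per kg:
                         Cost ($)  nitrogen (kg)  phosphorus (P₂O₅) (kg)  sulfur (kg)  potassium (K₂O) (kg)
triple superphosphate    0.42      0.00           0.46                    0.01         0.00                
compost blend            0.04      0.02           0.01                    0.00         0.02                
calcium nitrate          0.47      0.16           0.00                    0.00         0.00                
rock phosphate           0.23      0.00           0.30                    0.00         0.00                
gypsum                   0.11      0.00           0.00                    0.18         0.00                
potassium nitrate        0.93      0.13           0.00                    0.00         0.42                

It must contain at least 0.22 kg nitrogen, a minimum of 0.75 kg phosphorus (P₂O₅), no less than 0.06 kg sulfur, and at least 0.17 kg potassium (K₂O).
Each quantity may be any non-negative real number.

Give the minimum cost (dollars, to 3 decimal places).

This is a linear program. Let x1 = kg of triple superphosphate, x2 = kg of compost blend, x3 = kg of calcium nitrate, x4 = kg of rock phosphate, x5 = kg of gypsum, x6 = kg of potassium nitrate.
Minimize 0.42x1 + 0.04x2 + 0.47x3 + 0.23x4 + 0.11x5 + 0.93x6 subject to:
  0.02x2 + 0.16x3 + 0.13x6 ≥ 0.22   (nitrogen)
  0.46x1 + 0.01x2 + 0.3x4 ≥ 0.75   (phosphorus (P₂O₅))
  0.01x1 + 0.18x5 ≥ 0.06   (sulfur)
  0.02x2 + 0.42x6 ≥ 0.17   (potassium (K₂O))
  x1, x2, x3, x4, x5, x6 ≥ 0.
The optimal basis is {compost blend, rock phosphate, gypsum}; triple superphosphate, calcium nitrate, potassium nitrate drop out. Binding constraints: nitrogen, phosphorus (P₂O₅), sulfur.
Solving gives x2 = 11, x4 = 2.133, x5 = 0.3333.
Total cost: 0.04·11 + 0.23·2.133 + 0.11·0.3333 = 0.96725.

$0.967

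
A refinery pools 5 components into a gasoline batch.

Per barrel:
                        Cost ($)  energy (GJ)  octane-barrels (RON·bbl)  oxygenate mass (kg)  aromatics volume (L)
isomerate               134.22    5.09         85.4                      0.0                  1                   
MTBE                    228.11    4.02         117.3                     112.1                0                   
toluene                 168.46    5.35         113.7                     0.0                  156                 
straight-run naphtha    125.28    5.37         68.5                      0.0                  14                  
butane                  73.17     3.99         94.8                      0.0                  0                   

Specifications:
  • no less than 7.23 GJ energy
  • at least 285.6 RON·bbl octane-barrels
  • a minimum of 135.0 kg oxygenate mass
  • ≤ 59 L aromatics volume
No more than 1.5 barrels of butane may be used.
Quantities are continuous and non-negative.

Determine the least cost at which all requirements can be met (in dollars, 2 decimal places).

Treat it as an LP. Let x1 = barrels of isomerate, x2 = barrels of MTBE, x3 = barrels of toluene, x4 = barrels of straight-run naphtha, x5 = barrels of butane.
Minimise 134.22x1 + 228.11x2 + 168.46x3 + 125.28x4 + 73.17x5 s.t.:
  5.09x1 + 4.02x2 + 5.35x3 + 5.37x4 + 3.99x5 ≥ 7.23   (energy)
  85.4x1 + 117.3x2 + 113.7x3 + 68.5x4 + 94.8x5 ≥ 285.6   (octane-barrels)
  112.1x2 ≥ 135   (oxygenate mass)
  1x1 + 156x3 + 14x4 ≤ 59   (aromatics volume)
  x5 ≤ 1.5
  x1, x2, x3, x4, x5 ≥ 0.
The optimal basis is {MTBE, toluene, butane}; isomerate, straight-run naphtha drop out. There the octane-barrels, oxygenate mass, the butane cap constraints are tight.
That vertex is x2 = 1.20428, x3 = 0.0188015, x5 = 1.5.
Objective = 228.11·1.20428 + 168.46·0.0188015 + 73.17·1.5 = 387.6306.

$387.63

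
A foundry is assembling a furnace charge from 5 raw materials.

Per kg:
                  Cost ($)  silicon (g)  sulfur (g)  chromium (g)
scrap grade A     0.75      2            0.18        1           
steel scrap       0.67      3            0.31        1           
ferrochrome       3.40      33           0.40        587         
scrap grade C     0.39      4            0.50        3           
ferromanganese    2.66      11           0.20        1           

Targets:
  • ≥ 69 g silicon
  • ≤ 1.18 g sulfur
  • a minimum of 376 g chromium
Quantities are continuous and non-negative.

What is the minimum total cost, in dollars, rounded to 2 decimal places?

$7.09

This is a linear program. Let x1 = kg of scrap grade A, x2 = kg of steel scrap, x3 = kg of ferrochrome, x4 = kg of scrap grade C, x5 = kg of ferromanganese.
Minimise 0.75x1 + 0.67x2 + 3.4x3 + 0.39x4 + 2.66x5 subject to:
  2x1 + 3x2 + 33x3 + 4x4 + 11x5 ≥ 69   (silicon)
  0.18x1 + 0.31x2 + 0.4x3 + 0.5x4 + 0.2x5 ≤ 1.18   (sulfur)
  1x1 + 1x2 + 587x3 + 3x4 + 1x5 ≥ 376   (chromium)
  x1, x2, x3, x4, x5 ≥ 0.
The minimum-cost mix takes nothing from scrap grade A, steel scrap, ferromanganese — only ferrochrome, scrap grade C. Binding constraints: silicon and sulfur.
Solving gives x3 = 1.999, x4 = 0.7611.
Total cost: 3.4·1.999 + 0.39·0.7611 = 7.0934.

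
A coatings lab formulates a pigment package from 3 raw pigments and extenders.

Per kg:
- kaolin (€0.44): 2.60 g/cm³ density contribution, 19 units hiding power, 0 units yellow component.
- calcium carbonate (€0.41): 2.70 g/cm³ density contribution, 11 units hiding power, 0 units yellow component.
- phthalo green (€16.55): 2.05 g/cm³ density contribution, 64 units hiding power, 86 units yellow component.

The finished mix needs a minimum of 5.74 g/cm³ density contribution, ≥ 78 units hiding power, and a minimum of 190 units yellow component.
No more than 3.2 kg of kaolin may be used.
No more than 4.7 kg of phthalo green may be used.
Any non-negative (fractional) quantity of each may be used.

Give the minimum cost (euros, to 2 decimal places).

Set it up as a linear program. Let x1 = kg of kaolin, x2 = kg of calcium carbonate, x3 = kg of phthalo green.
Minimize 0.44x1 + 0.41x2 + 16.55x3 with:
  2.6x1 + 2.7x2 + 2.05x3 ≥ 5.74   (density contribution)
  19x1 + 11x2 + 64x3 ≥ 78   (hiding power)
  86x3 ≥ 190   (yellow component)
  x1 ≤ 3.2
  x3 ≤ 4.7
  x1, x2, x3 ≥ 0.
The cheapest feasible vertex uses only calcium carbonate, phthalo green; kaolin is not used. The density contribution and yellow component requirements are met with equality.
That vertex is x2 = 0.44849, x3 = 2.2093.
Objective = 0.41·0.44849 + 16.55·2.2093 = 36.7478.

€36.75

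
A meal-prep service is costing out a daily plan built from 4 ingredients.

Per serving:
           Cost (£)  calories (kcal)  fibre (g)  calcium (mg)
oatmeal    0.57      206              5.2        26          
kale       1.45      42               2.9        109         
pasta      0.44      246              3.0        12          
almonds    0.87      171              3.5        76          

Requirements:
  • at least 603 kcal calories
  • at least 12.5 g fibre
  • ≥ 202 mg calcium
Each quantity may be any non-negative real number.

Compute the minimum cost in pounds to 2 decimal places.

Let x1 = servings of oatmeal, x2 = servings of kale, x3 = servings of pasta, x4 = servings of almonds.
Minimise 0.57x1 + 1.45x2 + 0.44x3 + 0.87x4 s.t.:
  206x1 + 42x2 + 246x3 + 171x4 ≥ 603   (calories)
  5.2x1 + 2.9x2 + 3x3 + 3.5x4 ≥ 12.5   (fibre)
  26x1 + 109x2 + 12x3 + 76x4 ≥ 202   (calcium)
  x1, x2, x3, x4 ≥ 0.
At the optimum only oatmeal, pasta, almonds are positive (kale = 0). There the calories, fibre, calcium constraints are tight.
Solving gives x1 = 0.6532, x3 = 0.2381, x4 = 2.397.
Cost = 0.57·0.6532 + 0.44·0.2381 + 0.87·2.397 = 2.5625.

£2.56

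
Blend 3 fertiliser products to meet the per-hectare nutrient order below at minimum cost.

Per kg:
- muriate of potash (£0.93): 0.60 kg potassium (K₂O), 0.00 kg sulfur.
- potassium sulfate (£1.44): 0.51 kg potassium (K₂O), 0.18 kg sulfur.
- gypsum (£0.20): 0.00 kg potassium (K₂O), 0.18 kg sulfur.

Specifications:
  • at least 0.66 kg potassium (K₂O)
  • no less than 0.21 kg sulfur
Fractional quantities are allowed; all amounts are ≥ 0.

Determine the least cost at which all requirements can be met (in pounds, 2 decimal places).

Let x1 = kg of muriate of potash, x2 = kg of potassium sulfate, x3 = kg of gypsum.
Minimise 0.93x1 + 1.44x2 + 0.2x3 subject to:
  0.6x1 + 0.51x2 ≥ 0.66   (potassium (K₂O))
  0.18x2 + 0.18x3 ≥ 0.21   (sulfur)
  x1, x2, x3 ≥ 0.
The cheapest feasible vertex uses only muriate of potash, gypsum; potassium sulfate is not used. There the potassium (K₂O) and sulfur constraints are tight.
So muriate of potash = 1.1 kg, gypsum = 1.167 kg.
Total cost: 0.93·1.1 + 0.2·1.167 = 1.2564.

£1.26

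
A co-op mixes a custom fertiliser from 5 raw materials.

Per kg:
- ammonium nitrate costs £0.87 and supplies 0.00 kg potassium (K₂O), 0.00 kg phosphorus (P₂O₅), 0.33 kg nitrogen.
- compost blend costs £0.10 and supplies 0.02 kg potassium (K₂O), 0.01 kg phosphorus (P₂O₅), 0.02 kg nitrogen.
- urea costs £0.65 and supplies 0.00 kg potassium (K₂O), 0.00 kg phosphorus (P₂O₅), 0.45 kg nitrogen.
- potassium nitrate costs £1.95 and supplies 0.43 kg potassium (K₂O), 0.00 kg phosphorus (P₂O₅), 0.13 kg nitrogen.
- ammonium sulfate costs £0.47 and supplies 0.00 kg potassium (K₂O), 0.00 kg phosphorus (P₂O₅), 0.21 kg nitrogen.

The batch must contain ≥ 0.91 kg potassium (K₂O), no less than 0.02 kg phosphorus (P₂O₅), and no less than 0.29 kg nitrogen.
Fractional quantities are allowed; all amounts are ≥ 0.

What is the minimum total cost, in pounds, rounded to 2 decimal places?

£4.15

Let x1 = kg of ammonium nitrate, x2 = kg of compost blend, x3 = kg of urea, x4 = kg of potassium nitrate, x5 = kg of ammonium sulfate.
Minimize 0.87x1 + 0.1x2 + 0.65x3 + 1.95x4 + 0.47x5 s.t.:
  0.02x2 + 0.43x4 ≥ 0.91   (potassium (K₂O))
  0.01x2 ≥ 0.02   (phosphorus (P₂O₅))
  0.33x1 + 0.02x2 + 0.45x3 + 0.13x4 + 0.21x5 ≥ 0.29   (nitrogen)
  x1, x2, x3, x4, x5 ≥ 0.
The cheapest feasible vertex uses only compost blend, potassium nitrate; ammonium nitrate, urea, ammonium sulfate are not used. Binding constraints: potassium (K₂O) and phosphorus (P₂O₅).
Solving gives x2 = 2, x4 = 2.0233.
Hence cost = 0.1·2 + 1.95·2.0233 = £4.1454.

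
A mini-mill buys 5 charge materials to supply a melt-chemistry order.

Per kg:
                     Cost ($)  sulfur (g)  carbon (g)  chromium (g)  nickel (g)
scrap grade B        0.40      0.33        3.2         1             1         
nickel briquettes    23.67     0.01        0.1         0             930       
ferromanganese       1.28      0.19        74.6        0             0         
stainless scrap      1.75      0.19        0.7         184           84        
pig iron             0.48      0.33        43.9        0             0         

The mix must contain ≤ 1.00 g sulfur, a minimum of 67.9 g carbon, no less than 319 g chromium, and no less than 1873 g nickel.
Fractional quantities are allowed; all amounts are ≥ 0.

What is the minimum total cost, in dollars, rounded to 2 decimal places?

$47.11

This is a linear program. Let x1 = kg of scrap grade B, x2 = kg of nickel briquettes, x3 = kg of ferromanganese, x4 = kg of stainless scrap, x5 = kg of pig iron.
Minimize 0.4x1 + 23.67x2 + 1.28x3 + 1.75x4 + 0.48x5 with:
  0.33x1 + 0.01x2 + 0.19x3 + 0.19x4 + 0.33x5 ≤ 1   (sulfur)
  3.2x1 + 0.1x2 + 74.6x3 + 0.7x4 + 43.9x5 ≥ 67.9   (carbon)
  1x1 + 184x4 ≥ 319   (chromium)
  1x1 + 930x2 + 84x4 ≥ 1873   (nickel)
  x1, x2, x3, x4, x5 ≥ 0.
The minimum-cost mix takes nothing from scrap grade B, pig iron — only nickel briquettes, ferromanganese, stainless scrap. There the sulfur, carbon, nickel constraints are tight.
So nickel briquettes = 1.6247 kg, ferromanganese = 0.86757 kg, stainless scrap = 4.3101 kg.
Total cost: 23.67·1.6247 + 1.28·0.86757 + 1.75·4.3101 = 47.1098.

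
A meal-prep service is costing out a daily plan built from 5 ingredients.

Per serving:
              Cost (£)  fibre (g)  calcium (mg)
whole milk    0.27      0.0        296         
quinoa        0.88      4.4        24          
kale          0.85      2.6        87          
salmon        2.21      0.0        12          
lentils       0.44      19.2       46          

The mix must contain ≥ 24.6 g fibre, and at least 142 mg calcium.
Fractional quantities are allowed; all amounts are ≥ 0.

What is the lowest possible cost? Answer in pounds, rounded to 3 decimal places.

£0.640

This is a linear program. Let x1 = servings of whole milk, x2 = servings of quinoa, x3 = servings of kale, x4 = servings of salmon, x5 = servings of lentils.
Minimise 0.27x1 + 0.88x2 + 0.85x3 + 2.21x4 + 0.44x5 s.t.:
  4.4x2 + 2.6x3 + 19.2x5 ≥ 24.6   (fibre)
  296x1 + 24x2 + 87x3 + 12x4 + 46x5 ≥ 142   (calcium)
  x1, x2, x3, x4, x5 ≥ 0.
At the optimum only whole milk, lentils are positive (quinoa, kale, salmon = 0). There the fibre and calcium constraints are tight.
Optimal quantities: whole milk = 0.28062 servings, lentils = 1.2813 servings.
Objective = 0.27·0.28062 + 0.44·1.2813 = 0.63954.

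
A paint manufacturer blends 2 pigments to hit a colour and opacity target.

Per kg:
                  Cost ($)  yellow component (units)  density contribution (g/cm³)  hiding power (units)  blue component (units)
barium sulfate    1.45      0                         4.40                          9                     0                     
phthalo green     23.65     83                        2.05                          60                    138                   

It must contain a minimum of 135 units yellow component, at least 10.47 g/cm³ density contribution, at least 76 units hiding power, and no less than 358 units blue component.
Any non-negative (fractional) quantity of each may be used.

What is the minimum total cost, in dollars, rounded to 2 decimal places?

$63.05

Set it up as a linear program. Let x1 = kg of barium sulfate, x2 = kg of phthalo green.
Minimize 1.45x1 + 23.65x2 subject to:
  83x2 ≥ 135   (yellow component)
  4.4x1 + 2.05x2 ≥ 10.47   (density contribution)
  9x1 + 60x2 ≥ 76   (hiding power)
  138x2 ≥ 358   (blue component)
  x1, x2 ≥ 0.
Both inputs are positive at the optimum. Binding constraints: density contribution and blue component.
So barium sulfate = 1.171 kg, phthalo green = 2.594 kg.
Hence cost = 1.45·1.171 + 23.65·2.594 = $63.0461.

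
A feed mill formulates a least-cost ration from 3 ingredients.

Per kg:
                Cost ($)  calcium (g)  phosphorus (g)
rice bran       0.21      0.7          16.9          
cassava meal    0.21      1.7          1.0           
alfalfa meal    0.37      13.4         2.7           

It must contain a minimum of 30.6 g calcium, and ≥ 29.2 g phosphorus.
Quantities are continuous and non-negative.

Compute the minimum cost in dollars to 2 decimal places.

Treat it as an LP. Let x1 = kg of rice bran, x2 = kg of cassava meal, x3 = kg of alfalfa meal.
min 0.21x1 + 0.21x2 + 0.37x3 subject to:
  0.7x1 + 1.7x2 + 13.4x3 ≥ 30.6   (calcium)
  16.9x1 + 1x2 + 2.7x3 ≥ 29.2   (phosphorus)
  x1, x2, x3 ≥ 0.
The minimum-cost mix takes nothing from cassava meal — only rice bran, alfalfa meal. There the calcium and phosphorus constraints are tight.
That vertex is x1 = 1.374, x3 = 2.212.
Hence cost = 0.21·1.374 + 0.37·2.212 = $1.1070.

$1.11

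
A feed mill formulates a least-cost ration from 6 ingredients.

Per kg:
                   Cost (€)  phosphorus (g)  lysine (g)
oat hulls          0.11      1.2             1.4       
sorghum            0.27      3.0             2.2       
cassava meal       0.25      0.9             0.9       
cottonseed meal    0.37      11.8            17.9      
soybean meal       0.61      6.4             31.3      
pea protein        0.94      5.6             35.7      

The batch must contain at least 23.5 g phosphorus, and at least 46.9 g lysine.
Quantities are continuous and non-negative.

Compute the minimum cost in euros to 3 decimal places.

Let x1 = kg of oat hulls, x2 = kg of sorghum, x3 = kg of cassava meal, x4 = kg of cottonseed meal, x5 = kg of soybean meal, x6 = kg of pea protein.
min 0.11x1 + 0.27x2 + 0.25x3 + 0.37x4 + 0.61x5 + 0.94x6 with:
  1.2x1 + 3x2 + 0.9x3 + 11.8x4 + 6.4x5 + 5.6x6 ≥ 23.5   (phosphorus)
  1.4x1 + 2.2x2 + 0.9x3 + 17.9x4 + 31.3x5 + 35.7x6 ≥ 46.9   (lysine)
  x1, x2, x3, x4, x5, x6 ≥ 0.
The cheapest feasible vertex uses only cottonseed meal, soybean meal; oat hulls, sorghum, cassava meal, pea protein are not used. There the phosphorus and lysine constraints are tight.
Optimal quantities: cottonseed meal = 1.709 kg, soybean meal = 0.5211 kg.
Objective = 0.37·1.709 + 0.61·0.5211 = 0.95020.

€0.950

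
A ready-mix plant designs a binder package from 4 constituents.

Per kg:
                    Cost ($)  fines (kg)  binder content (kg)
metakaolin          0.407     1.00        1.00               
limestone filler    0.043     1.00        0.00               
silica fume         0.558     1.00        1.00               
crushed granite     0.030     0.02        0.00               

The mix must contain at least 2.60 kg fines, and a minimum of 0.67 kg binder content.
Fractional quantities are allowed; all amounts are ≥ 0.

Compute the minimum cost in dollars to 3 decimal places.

This is a linear program. Let x1 = kg of metakaolin, x2 = kg of limestone filler, x3 = kg of silica fume, x4 = kg of crushed granite.
Minimize 0.407x1 + 0.043x2 + 0.558x3 + 0.03x4 s.t.:
  1x1 + 1x2 + 1x3 + 0.02x4 ≥ 2.6   (fines)
  1x1 + 1x3 ≥ 0.67   (binder content)
  x1, x2, x3, x4 ≥ 0.
The cheapest feasible vertex uses only metakaolin, limestone filler; silica fume, crushed granite are not used. Binding constraints: fines and binder content.
Solving gives x1 = 0.67, x2 = 1.93.
Cost = 0.407·0.67 + 0.043·1.93 = 0.35568.

$0.356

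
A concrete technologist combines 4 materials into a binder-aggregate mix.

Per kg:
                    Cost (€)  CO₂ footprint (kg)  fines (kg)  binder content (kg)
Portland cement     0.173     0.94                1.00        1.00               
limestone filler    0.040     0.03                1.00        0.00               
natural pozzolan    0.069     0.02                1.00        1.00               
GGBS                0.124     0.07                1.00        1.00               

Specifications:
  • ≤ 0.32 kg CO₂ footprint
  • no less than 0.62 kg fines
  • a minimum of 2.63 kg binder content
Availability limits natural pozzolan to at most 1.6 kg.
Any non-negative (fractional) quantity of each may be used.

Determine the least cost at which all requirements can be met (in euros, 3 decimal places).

€0.238

Treat it as an LP. Let x1 = kg of Portland cement, x2 = kg of limestone filler, x3 = kg of natural pozzolan, x4 = kg of GGBS.
min 0.173x1 + 0.04x2 + 0.069x3 + 0.124x4 s.t.:
  0.94x1 + 0.03x2 + 0.02x3 + 0.07x4 ≤ 0.32   (CO₂ footprint)
  1x1 + 1x2 + 1x3 + 1x4 ≥ 0.62   (fines)
  1x1 + 1x3 + 1x4 ≥ 2.63   (binder content)
  x3 ≤ 1.6
  x1, x2, x3, x4 ≥ 0.
The optimal basis is {natural pozzolan, GGBS}; Portland cement, limestone filler drop out. The binder content and the natural pozzolan cap requirements are met with equality.
Optimal quantities: natural pozzolan = 1.6 kg, GGBS = 1.03 kg.
Total cost: 0.069·1.6 + 0.124·1.03 = 0.23812.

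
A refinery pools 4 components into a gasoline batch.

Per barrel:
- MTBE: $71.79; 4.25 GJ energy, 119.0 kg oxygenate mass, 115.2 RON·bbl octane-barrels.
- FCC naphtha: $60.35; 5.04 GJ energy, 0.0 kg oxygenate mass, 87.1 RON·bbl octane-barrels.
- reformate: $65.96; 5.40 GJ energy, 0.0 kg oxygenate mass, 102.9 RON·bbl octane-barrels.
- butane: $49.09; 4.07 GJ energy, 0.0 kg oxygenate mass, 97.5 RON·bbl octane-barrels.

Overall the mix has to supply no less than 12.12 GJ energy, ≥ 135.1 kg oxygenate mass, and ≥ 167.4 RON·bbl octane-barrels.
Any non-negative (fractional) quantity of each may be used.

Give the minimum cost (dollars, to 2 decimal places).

$168.85

Let x1 = barrels of MTBE, x2 = barrels of FCC naphtha, x3 = barrels of reformate, x4 = barrels of butane.
min 71.79x1 + 60.35x2 + 65.96x3 + 49.09x4 subject to:
  4.25x1 + 5.04x2 + 5.4x3 + 4.07x4 ≥ 12.12   (energy)
  119x1 ≥ 135.1   (oxygenate mass)
  115.2x1 + 87.1x2 + 102.9x3 + 97.5x4 ≥ 167.4   (octane-barrels)
  x1, x2, x3, x4 ≥ 0.
The optimal basis is {MTBE, FCC naphtha}; reformate, butane drop out. There the energy and oxygenate mass constraints are tight.
Optimal quantities: MTBE = 1.1353 barrels, FCC naphtha = 1.4474 barrels.
Objective = 71.79·1.1353 + 60.35·1.4474 = 168.8538.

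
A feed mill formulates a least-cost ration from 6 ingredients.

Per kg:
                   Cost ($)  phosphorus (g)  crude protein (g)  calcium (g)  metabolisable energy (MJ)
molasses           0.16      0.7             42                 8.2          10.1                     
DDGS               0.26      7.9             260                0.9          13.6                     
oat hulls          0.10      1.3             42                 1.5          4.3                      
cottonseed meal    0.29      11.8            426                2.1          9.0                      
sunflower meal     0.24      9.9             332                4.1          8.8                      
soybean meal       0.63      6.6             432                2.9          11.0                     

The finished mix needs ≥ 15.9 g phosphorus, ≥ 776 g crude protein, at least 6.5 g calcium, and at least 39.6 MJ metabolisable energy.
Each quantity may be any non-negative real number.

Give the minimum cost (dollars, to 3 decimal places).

$0.776

This is a linear program. Let x1 = kg of molasses, x2 = kg of DDGS, x3 = kg of oat hulls, x4 = kg of cottonseed meal, x5 = kg of sunflower meal, x6 = kg of soybean meal.
min 0.16x1 + 0.26x2 + 0.1x3 + 0.29x4 + 0.24x5 + 0.63x6 subject to:
  0.7x1 + 7.9x2 + 1.3x3 + 11.8x4 + 9.9x5 + 6.6x6 ≥ 15.9   (phosphorus)
  42x1 + 260x2 + 42x3 + 426x4 + 332x5 + 432x6 ≥ 776   (crude protein)
  8.2x1 + 0.9x2 + 1.5x3 + 2.1x4 + 4.1x5 + 2.9x6 ≥ 6.5   (calcium)
  10.1x1 + 13.6x2 + 4.3x3 + 9x4 + 8.8x5 + 11x6 ≥ 39.6   (metabolisable energy)
  x1, x2, x3, x4, x5, x6 ≥ 0.
The cheapest feasible vertex uses only molasses, DDGS, sunflower meal; oat hulls, cottonseed meal, soybean meal are not used. There the crude protein, calcium, metabolisable energy constraints are tight.
That vertex is x1 = 0.3222, x2 = 2.405, x5 = 0.4129.
Cost = 0.16·0.3222 + 0.26·2.405 + 0.24·0.4129 = 0.77595.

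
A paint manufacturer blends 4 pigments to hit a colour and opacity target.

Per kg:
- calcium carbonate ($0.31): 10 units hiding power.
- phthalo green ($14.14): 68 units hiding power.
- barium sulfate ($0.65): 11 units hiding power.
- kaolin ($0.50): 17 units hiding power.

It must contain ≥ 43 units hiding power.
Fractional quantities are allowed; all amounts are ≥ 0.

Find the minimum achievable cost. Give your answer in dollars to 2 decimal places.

$1.26

Treat it as an LP. Let x1 = kg of calcium carbonate, x2 = kg of phthalo green, x3 = kg of barium sulfate, x4 = kg of kaolin.
Minimize 0.31x1 + 14.14x2 + 0.65x3 + 0.5x4 with:
  10x1 + 68x2 + 11x3 + 17x4 ≥ 43   (hiding power)
  x1, x2, x3, x4 ≥ 0.
The cheapest feasible vertex uses only kaolin; calcium carbonate, phthalo green, barium sulfate are not used. The hiding power requirement is met with equality.
So kaolin = 2.529 kg.
Cost = 0.5·2.529 = 1.2645.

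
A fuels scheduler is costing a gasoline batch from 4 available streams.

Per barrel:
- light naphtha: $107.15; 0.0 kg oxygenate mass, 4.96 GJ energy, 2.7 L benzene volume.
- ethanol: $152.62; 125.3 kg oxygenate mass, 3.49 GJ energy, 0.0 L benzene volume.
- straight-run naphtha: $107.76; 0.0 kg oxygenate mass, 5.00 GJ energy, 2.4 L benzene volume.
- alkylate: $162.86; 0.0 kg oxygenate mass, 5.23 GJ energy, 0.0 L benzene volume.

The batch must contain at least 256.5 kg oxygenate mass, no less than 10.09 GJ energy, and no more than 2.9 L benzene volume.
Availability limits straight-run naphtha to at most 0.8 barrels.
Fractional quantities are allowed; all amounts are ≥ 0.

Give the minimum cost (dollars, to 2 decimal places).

Let x1 = barrels of light naphtha, x2 = barrels of ethanol, x3 = barrels of straight-run naphtha, x4 = barrels of alkylate.
min 107.15x1 + 152.62x2 + 107.76x3 + 162.86x4 with:
  125.3x2 ≥ 256.5   (oxygenate mass)
  4.96x1 + 3.49x2 + 5x3 + 5.23x4 ≥ 10.09   (energy)
  2.7x1 + 2.4x3 ≤ 2.9   (benzene volume)
  x3 ≤ 0.8
  x1, x2, x3, x4 ≥ 0.
The cheapest feasible vertex uses only ethanol, straight-run naphtha; light naphtha, alkylate are not used. There the oxygenate mass and energy constraints are tight.
Optimal quantities: ethanol = 2.0471 barrels, straight-run naphtha = 0.58913 barrels.
Cost = 152.62·2.0471 + 107.76·0.58913 = 375.9131.

$375.91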